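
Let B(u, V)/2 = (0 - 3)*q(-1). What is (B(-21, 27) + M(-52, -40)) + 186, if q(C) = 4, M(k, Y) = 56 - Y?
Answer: 258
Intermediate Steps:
B(u, V) = -24 (B(u, V) = 2*((0 - 3)*4) = 2*(-3*4) = 2*(-12) = -24)
(B(-21, 27) + M(-52, -40)) + 186 = (-24 + (56 - 1*(-40))) + 186 = (-24 + (56 + 40)) + 186 = (-24 + 96) + 186 = 72 + 186 = 258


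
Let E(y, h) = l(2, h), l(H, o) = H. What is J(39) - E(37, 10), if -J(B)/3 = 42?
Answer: -128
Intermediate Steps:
J(B) = -126 (J(B) = -3*42 = -126)
E(y, h) = 2
J(39) - E(37, 10) = -126 - 1*2 = -126 - 2 = -128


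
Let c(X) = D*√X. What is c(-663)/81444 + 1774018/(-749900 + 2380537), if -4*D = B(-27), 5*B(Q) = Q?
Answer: 1774018/1630637 + 9*I*√663/542960 ≈ 1.0879 + 0.00042681*I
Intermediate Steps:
B(Q) = Q/5
D = 27/20 (D = -(-27)/20 = -¼*(-27/5) = 27/20 ≈ 1.3500)
c(X) = 27*√X/20
c(-663)/81444 + 1774018/(-749900 + 2380537) = (27*√(-663)/20)/81444 + 1774018/(-749900 + 2380537) = (27*(I*√663)/20)*(1/81444) + 1774018/1630637 = (27*I*√663/20)*(1/81444) + 1774018*(1/1630637) = 9*I*√663/542960 + 1774018/1630637 = 1774018/1630637 + 9*I*√663/542960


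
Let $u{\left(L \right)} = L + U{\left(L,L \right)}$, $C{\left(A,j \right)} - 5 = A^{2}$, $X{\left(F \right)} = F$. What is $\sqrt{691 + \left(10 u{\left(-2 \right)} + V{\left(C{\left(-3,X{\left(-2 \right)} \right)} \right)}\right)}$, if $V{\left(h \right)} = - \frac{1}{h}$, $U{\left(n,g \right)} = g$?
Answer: $\frac{\sqrt{127582}}{14} \approx 25.513$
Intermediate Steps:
$C{\left(A,j \right)} = 5 + A^{2}$
$u{\left(L \right)} = 2 L$ ($u{\left(L \right)} = L + L = 2 L$)
$\sqrt{691 + \left(10 u{\left(-2 \right)} + V{\left(C{\left(-3,X{\left(-2 \right)} \right)} \right)}\right)} = \sqrt{691 - \left(\frac{1}{5 + \left(-3\right)^{2}} - 20 \left(-2\right)\right)} = \sqrt{691 - \left(40 + \frac{1}{5 + 9}\right)} = \sqrt{691 - \frac{561}{14}} = \sqrt{\frac{9113}{14}} = \frac{\sqrt{127582}}{14}$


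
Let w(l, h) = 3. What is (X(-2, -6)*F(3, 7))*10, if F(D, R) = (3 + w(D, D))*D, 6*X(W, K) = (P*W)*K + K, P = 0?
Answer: -180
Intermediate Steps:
X(W, K) = K/6 (X(W, K) = ((0*W)*K + K)/6 = (0*K + K)/6 = (0 + K)/6 = K/6)
F(D, R) = 6*D (F(D, R) = (3 + 3)*D = 6*D)
(X(-2, -6)*F(3, 7))*10 = (((⅙)*(-6))*(6*3))*10 = -1*18*10 = -18*10 = -180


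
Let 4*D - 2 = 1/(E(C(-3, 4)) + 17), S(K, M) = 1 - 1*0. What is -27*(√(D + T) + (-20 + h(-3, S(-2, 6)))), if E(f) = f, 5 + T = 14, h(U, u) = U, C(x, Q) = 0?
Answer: 621 - 27*√10999/34 ≈ 537.72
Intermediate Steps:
S(K, M) = 1 (S(K, M) = 1 + 0 = 1)
T = 9 (T = -5 + 14 = 9)
D = 35/68 (D = ½ + 1/(4*(0 + 17)) = ½ + (¼)/17 = ½ + (¼)*(1/17) = ½ + 1/68 = 35/68 ≈ 0.51471)
-27*(√(D + T) + (-20 + h(-3, S(-2, 6)))) = -27*(√(35/68 + 9) + (-20 - 3)) = -27*(√(647/68) - 23) = -27*(√10999/34 - 23) = -27*(-23 + √10999/34) = 621 - 27*√10999/34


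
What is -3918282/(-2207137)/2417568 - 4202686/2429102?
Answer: -1868759883956766751/1080121212553825936 ≈ -1.7301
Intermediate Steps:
-3918282/(-2207137)/2417568 - 4202686/2429102 = -3918282*(-1/2207137)*(1/2417568) - 4202686*1/2429102 = (3918282/2207137)*(1/2417568) - 2101343/1214551 = 653047/889317297136 - 2101343/1214551 = -1868759883956766751/1080121212553825936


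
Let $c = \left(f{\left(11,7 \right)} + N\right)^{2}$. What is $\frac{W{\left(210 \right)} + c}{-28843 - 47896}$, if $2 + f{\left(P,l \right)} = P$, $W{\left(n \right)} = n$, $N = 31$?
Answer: $- \frac{1810}{76739} \approx -0.023586$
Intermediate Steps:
$f{\left(P,l \right)} = -2 + P$
$c = 1600$ ($c = \left(\left(-2 + 11\right) + 31\right)^{2} = \left(9 + 31\right)^{2} = 40^{2} = 1600$)
$\frac{W{\left(210 \right)} + c}{-28843 - 47896} = \frac{210 + 1600}{-28843 - 47896} = \frac{1810}{-76739} = 1810 \left(- \frac{1}{76739}\right) = - \frac{1810}{76739}$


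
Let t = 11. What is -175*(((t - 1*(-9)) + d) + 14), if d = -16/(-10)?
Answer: -6230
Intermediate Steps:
d = 8/5 (d = -16*(-1/10) = 8/5 ≈ 1.6000)
-175*(((t - 1*(-9)) + d) + 14) = -175*(((11 - 1*(-9)) + 8/5) + 14) = -175*(((11 + 9) + 8/5) + 14) = -175*((20 + 8/5) + 14) = -175*(108/5 + 14) = -175*178/5 = -6230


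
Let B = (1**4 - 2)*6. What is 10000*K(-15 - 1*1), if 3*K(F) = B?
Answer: -20000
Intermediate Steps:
B = -6 (B = (1 - 2)*6 = -1*6 = -6)
K(F) = -2 (K(F) = (1/3)*(-6) = -2)
10000*K(-15 - 1*1) = 10000*(-2) = -20000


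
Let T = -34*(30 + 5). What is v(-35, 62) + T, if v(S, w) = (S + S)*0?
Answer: -1190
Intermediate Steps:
v(S, w) = 0 (v(S, w) = (2*S)*0 = 0)
T = -1190 (T = -34*35 = -1190)
v(-35, 62) + T = 0 - 1190 = -1190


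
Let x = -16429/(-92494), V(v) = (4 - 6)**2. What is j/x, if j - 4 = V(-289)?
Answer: 739952/16429 ≈ 45.039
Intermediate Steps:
V(v) = 4 (V(v) = (-2)**2 = 4)
j = 8 (j = 4 + 4 = 8)
x = 16429/92494 (x = -16429*(-1/92494) = 16429/92494 ≈ 0.17762)
j/x = 8/(16429/92494) = 8*(92494/16429) = 739952/16429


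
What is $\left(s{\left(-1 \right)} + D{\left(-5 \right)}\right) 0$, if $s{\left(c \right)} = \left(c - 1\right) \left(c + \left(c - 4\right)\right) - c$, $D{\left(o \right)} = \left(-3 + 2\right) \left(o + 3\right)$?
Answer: $0$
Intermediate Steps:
$D{\left(o \right)} = -3 - o$ ($D{\left(o \right)} = - (3 + o) = -3 - o$)
$s{\left(c \right)} = - c + \left(-1 + c\right) \left(-4 + 2 c\right)$ ($s{\left(c \right)} = \left(-1 + c\right) \left(c + \left(c - 4\right)\right) - c = \left(-1 + c\right) \left(c + \left(-4 + c\right)\right) - c = \left(-1 + c\right) \left(-4 + 2 c\right) - c = - c + \left(-1 + c\right) \left(-4 + 2 c\right)$)
$\left(s{\left(-1 \right)} + D{\left(-5 \right)}\right) 0 = \left(\left(4 - -7 + 2 \left(-1\right)^{2}\right) - -2\right) 0 = \left(\left(4 + 7 + 2 \cdot 1\right) + \left(-3 + 5\right)\right) 0 = \left(\left(4 + 7 + 2\right) + 2\right) 0 = \left(13 + 2\right) 0 = 15 \cdot 0 = 0$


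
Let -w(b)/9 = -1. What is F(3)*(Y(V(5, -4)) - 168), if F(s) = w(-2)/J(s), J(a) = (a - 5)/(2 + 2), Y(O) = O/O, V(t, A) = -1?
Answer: 3006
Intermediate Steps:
w(b) = 9 (w(b) = -9*(-1) = 9)
Y(O) = 1
J(a) = -5/4 + a/4 (J(a) = (-5 + a)/4 = (-5 + a)*(1/4) = -5/4 + a/4)
F(s) = 9/(-5/4 + s/4)
F(3)*(Y(V(5, -4)) - 168) = (36/(-5 + 3))*(1 - 168) = (36/(-2))*(-167) = (36*(-1/2))*(-167) = -18*(-167) = 3006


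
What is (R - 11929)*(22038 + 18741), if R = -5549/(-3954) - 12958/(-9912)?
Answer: -529465137541533/1088668 ≈ -4.8634e+8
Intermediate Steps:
R = 2951045/1088668 (R = -5549*(-1/3954) - 12958*(-1/9912) = 5549/3954 + 6479/4956 = 2951045/1088668 ≈ 2.7107)
(R - 11929)*(22038 + 18741) = (2951045/1088668 - 11929)*(22038 + 18741) = -12983769527/1088668*40779 = -529465137541533/1088668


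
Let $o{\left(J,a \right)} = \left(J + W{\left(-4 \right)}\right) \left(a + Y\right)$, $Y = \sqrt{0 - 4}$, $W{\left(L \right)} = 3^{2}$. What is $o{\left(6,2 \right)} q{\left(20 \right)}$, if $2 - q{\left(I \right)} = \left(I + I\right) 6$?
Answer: $-7140 - 7140 i \approx -7140.0 - 7140.0 i$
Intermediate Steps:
$W{\left(L \right)} = 9$
$Y = 2 i$ ($Y = \sqrt{-4} = 2 i \approx 2.0 i$)
$q{\left(I \right)} = 2 - 12 I$ ($q{\left(I \right)} = 2 - \left(I + I\right) 6 = 2 - 2 I 6 = 2 - 12 I$)
$o{\left(J,a \right)} = \left(9 + J\right) \left(a + 2 i\right)$ ($o{\left(J,a \right)} = \left(J + 9\right) \left(a + 2 i\right) = \left(9 + J\right) \left(a + 2 i\right)$)
$o{\left(6,2 \right)} q{\left(20 \right)} = \left(9 \cdot 2 + 18 i + 6 \cdot 2 + 2 i 6\right) \left(2 - 240\right) = \left(18 + 18 i + 12 + 12 i\right) \left(2 - 240\right) = \left(30 + 30 i\right) \left(-238\right) = -7140 - 7140 i$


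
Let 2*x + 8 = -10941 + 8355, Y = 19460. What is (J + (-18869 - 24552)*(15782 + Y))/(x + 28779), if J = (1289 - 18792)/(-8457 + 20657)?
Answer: -18668963177903/335280400 ≈ -55682.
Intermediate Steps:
x = -1297 (x = -4 + (-10941 + 8355)/2 = -4 + (½)*(-2586) = -4 - 1293 = -1297)
J = -17503/12200 ≈ -1.4347
(J + (-18869 - 24552)*(15782 + Y))/(x + 28779) = (-17503/12200 + (-18869 - 24552)*(15782 + 19460))/(-1297 + 28779) = (-17503/12200 - 43421*35242)/27482 = (-17503/12200 - 1530242882)*(1/27482) = -18668963177903/12200*1/27482 = -18668963177903/335280400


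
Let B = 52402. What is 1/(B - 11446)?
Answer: 1/40956 ≈ 2.4416e-5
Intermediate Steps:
1/(B - 11446) = 1/(52402 - 11446) = 1/40956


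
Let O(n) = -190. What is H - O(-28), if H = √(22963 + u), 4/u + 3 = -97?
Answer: 190 + 3*√63786/5 ≈ 341.54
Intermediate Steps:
u = -1/25 (u = 4/(-3 - 97) = 4/(-100) = 4*(-1/100) = -1/25 ≈ -0.040000)
H = 3*√63786/5 (H = √(22963 - 1/25) = √(574074/25) = 3*√63786/5 ≈ 151.54)
H - O(-28) = 3*√63786/5 - 1*(-190) = 3*√63786/5 + 190 = 190 + 3*√63786/5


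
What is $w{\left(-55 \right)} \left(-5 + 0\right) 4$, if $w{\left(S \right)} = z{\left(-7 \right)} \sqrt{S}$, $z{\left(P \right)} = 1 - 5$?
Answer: $80 i \sqrt{55} \approx 593.3 i$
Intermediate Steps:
$z{\left(P \right)} = -4$ ($z{\left(P \right)} = 1 - 5 = -4$)
$w{\left(S \right)} = - 4 \sqrt{S}$
$w{\left(-55 \right)} \left(-5 + 0\right) 4 = - 4 \sqrt{-55} \left(-5 + 0\right) 4 = - 4 i \sqrt{55} \left(\left(-5\right) 4\right) = - 4 i \sqrt{55} \left(-20\right) = 80 i \sqrt{55}$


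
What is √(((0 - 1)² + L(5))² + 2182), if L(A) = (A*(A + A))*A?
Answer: √65183 ≈ 255.31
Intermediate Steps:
L(A) = 2*A³ (L(A) = (A*(2*A))*A = (2*A²)*A = 2*A³)
√(((0 - 1)² + L(5))² + 2182) = √(((0 - 1)² + 2*5³)² + 2182) = √(((-1)² + 2*125)² + 2182) = √((1 + 250)² + 2182) = √(251² + 2182) = √(63001 + 2182) = √65183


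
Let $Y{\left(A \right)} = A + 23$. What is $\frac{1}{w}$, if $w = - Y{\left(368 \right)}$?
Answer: $- \frac{1}{391} \approx -0.0025575$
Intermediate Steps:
$Y{\left(A \right)} = 23 + A$
$w = -391$ ($w = - (23 + 368) = \left(-1\right) 391 = -391$)
$\frac{1}{w} = \frac{1}{-391} = - \frac{1}{391}$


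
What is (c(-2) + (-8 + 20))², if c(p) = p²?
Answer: 256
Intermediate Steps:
(c(-2) + (-8 + 20))² = ((-2)² + (-8 + 20))² = (4 + 12)² = 16² = 256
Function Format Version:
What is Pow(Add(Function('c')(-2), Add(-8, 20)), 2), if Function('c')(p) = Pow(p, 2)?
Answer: 256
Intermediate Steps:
Pow(Add(Function('c')(-2), Add(-8, 20)), 2) = Pow(Add(Pow(-2, 2), Add(-8, 20)), 2) = Pow(Add(4, 12), 2) = Pow(16, 2) = 256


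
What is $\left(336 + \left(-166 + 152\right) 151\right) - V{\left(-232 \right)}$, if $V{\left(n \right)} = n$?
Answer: $-1546$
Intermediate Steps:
$\left(336 + \left(-166 + 152\right) 151\right) - V{\left(-232 \right)} = \left(336 + \left(-166 + 152\right) 151\right) - -232 = \left(336 - 2114\right) + 232 = -1778 + 232 = -1546$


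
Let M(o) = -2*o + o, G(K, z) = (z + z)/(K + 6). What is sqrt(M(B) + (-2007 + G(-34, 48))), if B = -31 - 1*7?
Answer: I*sqrt(96649)/7 ≈ 44.412*I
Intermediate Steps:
G(K, z) = 2*z/(6 + K) (G(K, z) = (2*z)/(6 + K) = 2*z/(6 + K))
B = -38 (B = -31 - 7 = -38)
M(o) = -o
sqrt(M(B) + (-2007 + G(-34, 48))) = sqrt(-1*(-38) + (-2007 + 2*48/(6 - 34))) = sqrt(38 + (-2007 + 2*48/(-28))) = sqrt(38 + (-2007 + 2*48*(-1/28))) = sqrt(38 + (-2007 - 24/7)) = sqrt(38 - 14073/7) = sqrt(-13807/7) = I*sqrt(96649)/7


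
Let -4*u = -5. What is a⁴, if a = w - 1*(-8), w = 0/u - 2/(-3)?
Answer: 456976/81 ≈ 5641.7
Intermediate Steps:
u = 5/4 (u = -¼*(-5) = 5/4 ≈ 1.2500)
w = ⅔ (w = 0/(5/4) - 2/(-3) = 0*(⅘) - 2*(-⅓) = 0 + ⅔ = ⅔ ≈ 0.66667)
a = 26/3 (a = ⅔ - 1*(-8) = ⅔ + 8 = 26/3 ≈ 8.6667)
a⁴ = (26/3)⁴ = 456976/81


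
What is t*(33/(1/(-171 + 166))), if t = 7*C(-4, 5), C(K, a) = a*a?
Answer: -28875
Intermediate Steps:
C(K, a) = a²
t = 175 (t = 7*5² = 7*25 = 175)
t*(33/(1/(-171 + 166))) = 175*(33/(1/(-171 + 166))) = 175*(33/(1/(-5))) = 175*(33/(-⅕)) = 175*(33*(-5)) = 175*(-165) = -28875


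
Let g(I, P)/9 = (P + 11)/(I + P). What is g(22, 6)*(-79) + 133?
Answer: -8363/28 ≈ -298.68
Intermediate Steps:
g(I, P) = 9*(11 + P)/(I + P) (g(I, P) = 9*((P + 11)/(I + P)) = 9*((11 + P)/(I + P)) = 9*(11 + P)/(I + P))
g(22, 6)*(-79) + 133 = (9*(11 + 6)/(22 + 6))*(-79) + 133 = (9*17/28)*(-79) + 133 = (9*(1/28)*17)*(-79) + 133 = (153/28)*(-79) + 133 = -12087/28 + 133 = -8363/28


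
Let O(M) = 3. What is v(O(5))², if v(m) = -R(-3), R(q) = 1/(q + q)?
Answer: 1/36 ≈ 0.027778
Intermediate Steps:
R(q) = 1/(2*q)
v(m) = ⅙ (v(m) = -1/(2*(-3)) = -(-1)/(2*3) = -1*(-⅙) = ⅙)
v(O(5))² = (⅙)² = 1/36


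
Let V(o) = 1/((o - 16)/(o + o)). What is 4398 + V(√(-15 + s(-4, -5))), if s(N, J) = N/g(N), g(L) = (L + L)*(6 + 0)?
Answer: 14298256/3251 - 64*I*√537/3251 ≈ 4398.1 - 0.45619*I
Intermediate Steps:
g(L) = 12*L (g(L) = (2*L)*6 = 12*L)
s(N, J) = 1/12 (s(N, J) = N/((12*N)) = N*(1/(12*N)) = 1/12)
V(o) = 2*o/(-16 + o) (V(o) = 1/((-16 + o)/((2*o))) = 1/((-16 + o)*(1/(2*o))) = 1/((-16 + o)/(2*o)) = 1*(2*o/(-16 + o)) = 2*o/(-16 + o))
4398 + V(√(-15 + s(-4, -5))) = 4398 + 2*√(-15 + 1/12)/(-16 + √(-15 + 1/12)) = 4398 + 2*√(-179/12)/(-16 + √(-179/12)) = 4398 + 2*(I*√537/6)/(-16 + I*√537/6) = 4398 + I*√537/(3*(-16 + I*√537/6))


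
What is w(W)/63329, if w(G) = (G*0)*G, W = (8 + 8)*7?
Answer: 0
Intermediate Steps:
W = 112 (W = 16*7 = 112)
w(G) = 0 (w(G) = 0*G = 0)
w(W)/63329 = 0/63329 = 0*(1/63329) = 0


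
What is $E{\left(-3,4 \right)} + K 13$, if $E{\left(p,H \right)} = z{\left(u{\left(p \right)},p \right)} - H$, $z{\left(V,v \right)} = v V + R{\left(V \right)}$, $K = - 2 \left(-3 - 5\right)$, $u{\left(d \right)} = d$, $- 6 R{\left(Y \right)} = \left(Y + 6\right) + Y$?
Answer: $213$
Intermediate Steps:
$R{\left(Y \right)} = -1 - \frac{Y}{3}$ ($R{\left(Y \right)} = - \frac{\left(Y + 6\right) + Y}{6} = - \frac{\left(6 + Y\right) + Y}{6} = - \frac{6 + 2 Y}{6} = -1 - \frac{Y}{3}$)
$K = 16$ ($K = \left(-2\right) \left(-8\right) = 16$)
$z{\left(V,v \right)} = -1 - \frac{V}{3} + V v$ ($z{\left(V,v \right)} = v V - \left(1 + \frac{V}{3}\right) = V v - \left(1 + \frac{V}{3}\right) = -1 - \frac{V}{3} + V v$)
$E{\left(p,H \right)} = -1 + p^{2} - H - \frac{p}{3}$ ($E{\left(p,H \right)} = \left(-1 - \frac{p}{3} + p p\right) - H = \left(-1 - \frac{p}{3} + p^{2}\right) - H = \left(-1 + p^{2} - \frac{p}{3}\right) - H = -1 + p^{2} - H - \frac{p}{3}$)
$E{\left(-3,4 \right)} + K 13 = \left(-1 + \left(-3\right)^{2} - 4 - -1\right) + 16 \cdot 13 = \left(-1 + 9 - 4 + 1\right) + 208 = 5 + 208 = 213$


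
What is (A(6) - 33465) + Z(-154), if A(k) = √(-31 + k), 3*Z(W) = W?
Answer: -100549/3 + 5*I ≈ -33516.0 + 5.0*I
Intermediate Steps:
Z(W) = W/3
(A(6) - 33465) + Z(-154) = (√(-31 + 6) - 33465) + (⅓)*(-154) = (√(-25) - 33465) - 154/3 = (5*I - 33465) - 154/3 = (-33465 + 5*I) - 154/3 = -100549/3 + 5*I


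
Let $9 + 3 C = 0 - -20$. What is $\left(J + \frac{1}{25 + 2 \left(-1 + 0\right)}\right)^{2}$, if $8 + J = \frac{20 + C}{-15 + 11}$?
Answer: $\frac{14661241}{76176} \approx 192.47$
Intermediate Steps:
$C = \frac{11}{3}$ ($C = -3 + \frac{0 - -20}{3} = -3 + \frac{0 + 20}{3} = -3 + \frac{1}{3} \cdot 20 = -3 + \frac{20}{3} = \frac{11}{3} \approx 3.6667$)
$J = - \frac{167}{12}$ ($J = -8 + \frac{20 + \frac{11}{3}}{-15 + 11} = -8 + \frac{71}{3 \left(-4\right)} = -8 + \frac{71}{3} \left(- \frac{1}{4}\right) = -8 - \frac{71}{12} = - \frac{167}{12} \approx -13.917$)
$\left(J + \frac{1}{25 + 2 \left(-1 + 0\right)}\right)^{2} = \left(- \frac{167}{12} + \frac{1}{25 + 2 \left(-1 + 0\right)}\right)^{2} = \left(- \frac{167}{12} + \frac{1}{25 + 2 \left(-1\right)}\right)^{2} = \left(- \frac{167}{12} + \frac{1}{25 - 2}\right)^{2} = \left(- \frac{167}{12} + \frac{1}{23}\right)^{2} = \left(- \frac{3829}{276}\right)^{2} = \frac{14661241}{76176}$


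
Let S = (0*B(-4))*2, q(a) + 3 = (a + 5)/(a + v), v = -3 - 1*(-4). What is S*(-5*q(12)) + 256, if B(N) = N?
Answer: 256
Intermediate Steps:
v = 1 (v = -3 + 4 = 1)
q(a) = -3 + (5 + a)/(1 + a) (q(a) = -3 + (a + 5)/(a + 1) = -3 + (5 + a)/(1 + a))
S = 0 (S = (0*(-4))*2 = 0*2 = 0)
S*(-5*q(12)) + 256 = 0*(-10*(1 - 1*12)/(1 + 12)) + 256 = 0*(-10*(1 - 12)/13) + 256 = 0*(-10*(-11)/13) + 256 = 0*(-5*(-22/13)) + 256 = 0*(110/13) + 256 = 0 + 256 = 256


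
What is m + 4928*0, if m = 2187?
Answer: 2187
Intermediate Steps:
m + 4928*0 = 2187 + 4928*0 = 2187 + 0 = 2187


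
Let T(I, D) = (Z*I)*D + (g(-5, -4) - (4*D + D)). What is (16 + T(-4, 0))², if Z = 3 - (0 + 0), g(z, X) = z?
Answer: 121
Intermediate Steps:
Z = 3 (Z = 3 - 1*0 = 3 + 0 = 3)
T(I, D) = -5 - 5*D + 3*D*I (T(I, D) = (3*I)*D + (-5 - (4*D + D)) = 3*D*I + (-5 - 5*D) = -5 - 5*D + 3*D*I)
(16 + T(-4, 0))² = (16 + (-5 - 5*0 + 3*0*(-4)))² = (16 + (-5 + 0 + 0))² = (16 - 5)² = 11² = 121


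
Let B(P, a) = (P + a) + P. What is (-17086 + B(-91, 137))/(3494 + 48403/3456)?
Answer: -59204736/12123667 ≈ -4.8834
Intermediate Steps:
B(P, a) = a + 2*P
(-17086 + B(-91, 137))/(3494 + 48403/3456) = (-17086 + (137 + 2*(-91)))/(3494 + 48403/3456) = (-17086 + (137 - 182))/(3494 + 48403*(1/3456)) = (-17086 - 45)/(3494 + 48403/3456) = -17131/12123667/3456 = -17131*3456/12123667 = -59204736/12123667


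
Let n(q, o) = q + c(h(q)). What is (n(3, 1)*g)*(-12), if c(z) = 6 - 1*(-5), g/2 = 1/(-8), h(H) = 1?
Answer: 42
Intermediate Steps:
g = -1/4 (g = 2/(-8) = 2*(-1/8) = -1/4 ≈ -0.25000)
c(z) = 11 (c(z) = 6 + 5 = 11)
n(q, o) = 11 + q (n(q, o) = q + 11 = 11 + q)
(n(3, 1)*g)*(-12) = ((11 + 3)*(-1/4))*(-12) = (14*(-1/4))*(-12) = -7/2*(-12) = 42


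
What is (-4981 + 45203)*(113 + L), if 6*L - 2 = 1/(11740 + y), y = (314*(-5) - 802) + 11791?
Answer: 289359501431/63477 ≈ 4.5585e+6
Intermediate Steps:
y = 9419 (y = (-1570 - 802) + 11791 = -2372 + 11791 = 9419)
L = 42319/126954 (L = 1/3 + 1/(6*(11740 + 9419)) = 1/3 + (1/6)/21159 = 1/3 + (1/6)*(1/21159) = 1/3 + 1/126954 = 42319/126954 ≈ 0.33334)
(-4981 + 45203)*(113 + L) = (-4981 + 45203)*(113 + 42319/126954) = 40222*(14388121/126954) = 289359501431/63477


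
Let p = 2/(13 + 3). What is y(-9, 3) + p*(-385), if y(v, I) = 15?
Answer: -265/8 ≈ -33.125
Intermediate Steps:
p = ⅛ (p = 2/16 = 2*(1/16) = ⅛ ≈ 0.12500)
y(-9, 3) + p*(-385) = 15 + (⅛)*(-385) = 15 - 385/8 = -265/8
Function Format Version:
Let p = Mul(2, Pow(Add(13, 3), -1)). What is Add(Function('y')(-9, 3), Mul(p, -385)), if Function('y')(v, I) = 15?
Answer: Rational(-265, 8) ≈ -33.125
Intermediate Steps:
p = Rational(1, 8) (p = Mul(2, Pow(16, -1)) = Mul(2, Rational(1, 16)) = Rational(1, 8) ≈ 0.12500)
Add(Function('y')(-9, 3), Mul(p, -385)) = Add(15, Mul(Rational(1, 8), -385)) = Add(15, Rational(-385, 8)) = Rational(-265, 8)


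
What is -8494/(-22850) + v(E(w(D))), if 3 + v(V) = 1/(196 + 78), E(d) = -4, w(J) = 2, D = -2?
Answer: -8216247/3130450 ≈ -2.6246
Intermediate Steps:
v(V) = -821/274 (v(V) = -3 + 1/(196 + 78) = -3 + 1/274 = -821/274)
-8494/(-22850) + v(E(w(D))) = -8494/(-22850) - 821/274 = -8494*(-1/22850) - 821/274 = 4247/11425 - 821/274 = -8216247/3130450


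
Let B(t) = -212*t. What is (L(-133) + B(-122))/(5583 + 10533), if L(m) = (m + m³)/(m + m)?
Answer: 34709/16116 ≈ 2.1537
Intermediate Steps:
L(m) = (m + m³)/(2*m) (L(m) = (m + m³)/((2*m)) = (m + m³)*(1/(2*m)) = (m + m³)/(2*m))
(L(-133) + B(-122))/(5583 + 10533) = ((½ + (½)*(-133)²) - 212*(-122))/(5583 + 10533) = ((½ + (½)*17689) + 25864)/16116 = ((½ + 17689/2) + 25864)*(1/16116) = (8845 + 25864)*(1/16116) = 34709*(1/16116) = 34709/16116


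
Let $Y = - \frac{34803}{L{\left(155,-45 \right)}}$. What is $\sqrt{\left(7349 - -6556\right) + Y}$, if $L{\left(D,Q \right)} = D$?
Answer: $\frac{6 \sqrt{9129810}}{155} \approx 116.96$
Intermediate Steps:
$Y = - \frac{34803}{155} \approx -224.54$
$\sqrt{\left(7349 - -6556\right) + Y} = \sqrt{\left(7349 - -6556\right) - \frac{34803}{155}} = \sqrt{\left(7349 + 6556\right) - \frac{34803}{155}} = \sqrt{13905 - \frac{34803}{155}} = \sqrt{\frac{2120472}{155}} = \frac{6 \sqrt{9129810}}{155}$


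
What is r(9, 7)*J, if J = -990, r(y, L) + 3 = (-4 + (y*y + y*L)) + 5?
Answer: -140580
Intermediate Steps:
r(y, L) = -2 + y**2 + L*y (r(y, L) = -3 + ((-4 + (y*y + y*L)) + 5) = -3 + ((-4 + (y**2 + L*y)) + 5) = -3 + ((-4 + y**2 + L*y) + 5) = -3 + (1 + y**2 + L*y) = -2 + y**2 + L*y)
r(9, 7)*J = (-2 + 9**2 + 7*9)*(-990) = (-2 + 81 + 63)*(-990) = 142*(-990) = -140580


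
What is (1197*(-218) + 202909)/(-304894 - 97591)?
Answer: 58037/402485 ≈ 0.14420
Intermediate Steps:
(1197*(-218) + 202909)/(-304894 - 97591) = (-260946 + 202909)/(-402485) = -58037*(-1/402485) = 58037/402485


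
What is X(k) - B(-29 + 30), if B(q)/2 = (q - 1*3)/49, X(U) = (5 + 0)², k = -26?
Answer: 1229/49 ≈ 25.082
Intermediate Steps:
X(U) = 25 (X(U) = 5² = 25)
B(q) = -6/49 + 2*q/49 (B(q) = 2*((q - 1*3)/49) = 2*((q - 3)*(1/49)) = 2*((-3 + q)*(1/49)) = 2*(-3/49 + q/49) = -6/49 + 2*q/49)
X(k) - B(-29 + 30) = 25 - (-6/49 + 2*(-29 + 30)/49) = 25 - (-6/49 + (2/49)*1) = 25 - (-6/49 + 2/49) = 25 - 1*(-4/49) = 25 + 4/49 = 1229/49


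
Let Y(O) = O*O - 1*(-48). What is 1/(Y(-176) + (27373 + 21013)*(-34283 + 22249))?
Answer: -1/582246100 ≈ -1.7175e-9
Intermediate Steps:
Y(O) = 48 + O**2 (Y(O) = O**2 + 48 = 48 + O**2)
1/(Y(-176) + (27373 + 21013)*(-34283 + 22249)) = 1/((48 + (-176)**2) + (27373 + 21013)*(-34283 + 22249)) = 1/((48 + 30976) + 48386*(-12034)) = 1/(31024 - 582277124) = 1/(-582246100) = -1/582246100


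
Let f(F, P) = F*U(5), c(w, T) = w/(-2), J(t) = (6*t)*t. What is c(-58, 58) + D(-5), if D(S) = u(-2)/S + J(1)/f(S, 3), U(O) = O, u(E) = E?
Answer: 729/25 ≈ 29.160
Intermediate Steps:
J(t) = 6*t**2
c(w, T) = -w/2 (c(w, T) = w*(-1/2) = -w/2)
f(F, P) = 5*F (f(F, P) = F*5 = 5*F)
D(S) = -4/(5*S) (D(S) = -2/S + (6*1**2)/((5*S)) = -2/S + (6*1)*(1/(5*S)) = -2/S + 6*(1/(5*S)) = -2/S + 6/(5*S) = -4/(5*S))
c(-58, 58) + D(-5) = -1/2*(-58) - 4/5/(-5) = 29 - 4/5*(-1/5) = 29 + 4/25 = 729/25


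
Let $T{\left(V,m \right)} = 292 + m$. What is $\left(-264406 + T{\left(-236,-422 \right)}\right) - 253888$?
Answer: $-518424$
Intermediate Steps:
$\left(-264406 + T{\left(-236,-422 \right)}\right) - 253888 = \left(-264406 + \left(292 - 422\right)\right) - 253888 = \left(-264406 - 130\right) - 253888 = -264536 - 253888 = -518424$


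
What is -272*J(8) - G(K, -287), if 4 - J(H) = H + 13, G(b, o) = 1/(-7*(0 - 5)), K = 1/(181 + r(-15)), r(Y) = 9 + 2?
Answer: 161839/35 ≈ 4624.0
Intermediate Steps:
r(Y) = 11
K = 1/192 (K = 1/(181 + 11) = 1/192 ≈ 0.0052083)
G(b, o) = 1/35 (G(b, o) = 1/(-7*(-5)) = 1/35)
J(H) = -9 - H (J(H) = 4 - (H + 13) = 4 - (13 + H) = 4 + (-13 - H) = -9 - H)
-272*J(8) - G(K, -287) = -272*(-9 - 1*8) - 1*1/35 = -272*(-9 - 8) - 1/35 = -272*(-17) - 1/35 = 4624 - 1/35 = 161839/35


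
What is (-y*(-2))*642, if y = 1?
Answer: 1284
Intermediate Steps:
(-y*(-2))*642 = (-1*1*(-2))*642 = -1*(-2)*642 = 2*642 = 1284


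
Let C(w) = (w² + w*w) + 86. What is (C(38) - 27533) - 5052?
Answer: -29611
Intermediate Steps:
C(w) = 86 + 2*w² (C(w) = (w² + w²) + 86 = 2*w² + 86 = 86 + 2*w²)
(C(38) - 27533) - 5052 = ((86 + 2*38²) - 27533) - 5052 = ((86 + 2*1444) - 27533) - 5052 = ((86 + 2888) - 27533) - 5052 = (2974 - 27533) - 5052 = -24559 - 5052 = -29611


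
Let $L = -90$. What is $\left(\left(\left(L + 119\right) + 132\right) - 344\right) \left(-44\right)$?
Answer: $8052$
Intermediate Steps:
$\left(\left(\left(L + 119\right) + 132\right) - 344\right) \left(-44\right) = \left(\left(\left(-90 + 119\right) + 132\right) - 344\right) \left(-44\right) = \left(\left(29 + 132\right) - 344\right) \left(-44\right) = \left(161 - 344\right) \left(-44\right) = \left(-183\right) \left(-44\right) = 8052$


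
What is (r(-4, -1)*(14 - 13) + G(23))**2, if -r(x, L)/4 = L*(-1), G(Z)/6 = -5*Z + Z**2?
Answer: 6150400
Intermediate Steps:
G(Z) = -30*Z + 6*Z**2 (G(Z) = 6*(-5*Z + Z**2) = 6*(Z**2 - 5*Z) = -30*Z + 6*Z**2)
r(x, L) = 4*L (r(x, L) = -4*L*(-1) = -(-4)*L = 4*L)
(r(-4, -1)*(14 - 13) + G(23))**2 = ((4*(-1))*(14 - 13) + 6*23*(-5 + 23))**2 = (-4*1 + 6*23*18)**2 = (-4 + 2484)**2 = 2480**2 = 6150400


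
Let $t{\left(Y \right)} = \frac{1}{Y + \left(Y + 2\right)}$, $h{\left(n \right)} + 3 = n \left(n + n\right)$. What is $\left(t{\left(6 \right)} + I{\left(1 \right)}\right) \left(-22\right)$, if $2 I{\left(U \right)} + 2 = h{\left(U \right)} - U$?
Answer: $\frac{297}{7} \approx 42.429$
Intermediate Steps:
$h{\left(n \right)} = -3 + 2 n^{2}$ ($h{\left(n \right)} = -3 + n \left(n + n\right) = -3 + n 2 n = -3 + 2 n^{2}$)
$I{\left(U \right)} = - \frac{5}{2} + U^{2} - \frac{U}{2}$ ($I{\left(U \right)} = -1 + \frac{\left(-3 + 2 U^{2}\right) - U}{2} = -1 + \frac{-3 - U + 2 U^{2}}{2} = -1 - \left(\frac{3}{2} + \frac{U}{2} - U^{2}\right) = - \frac{5}{2} + U^{2} - \frac{U}{2}$)
$t{\left(Y \right)} = \frac{1}{2 + 2 Y}$ ($t{\left(Y \right)} = \frac{1}{Y + \left(2 + Y\right)} = \frac{1}{2 + 2 Y}$)
$\left(t{\left(6 \right)} + I{\left(1 \right)}\right) \left(-22\right) = \left(\frac{1}{2 \left(1 + 6\right)} - \left(3 - 1\right)\right) \left(-22\right) = \left(\frac{1}{2 \cdot 7} - 2\right) \left(-22\right) = \left(\frac{1}{2} \cdot \frac{1}{7} - 2\right) \left(-22\right) = \left(\frac{1}{14} - 2\right) \left(-22\right) = \left(- \frac{27}{14}\right) \left(-22\right) = \frac{297}{7}$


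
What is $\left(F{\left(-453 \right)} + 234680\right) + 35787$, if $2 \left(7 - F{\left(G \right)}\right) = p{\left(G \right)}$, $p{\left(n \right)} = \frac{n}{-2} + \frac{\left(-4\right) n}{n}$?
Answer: $\frac{1081451}{4} \approx 2.7036 \cdot 10^{5}$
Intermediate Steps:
$p{\left(n \right)} = -4 - \frac{n}{2}$ ($p{\left(n \right)} = n \left(- \frac{1}{2}\right) - 4 = - \frac{n}{2} - 4 = -4 - \frac{n}{2}$)
$F{\left(G \right)} = 9 + \frac{G}{4}$ ($F{\left(G \right)} = 7 - \frac{-4 - \frac{G}{2}}{2} = 7 + \left(2 + \frac{G}{4}\right) = 9 + \frac{G}{4}$)
$\left(F{\left(-453 \right)} + 234680\right) + 35787 = \left(\left(9 + \frac{1}{4} \left(-453\right)\right) + 234680\right) + 35787 = \left(\left(9 - \frac{453}{4}\right) + 234680\right) + 35787 = \left(- \frac{417}{4} + 234680\right) + 35787 = \frac{938303}{4} + 35787 = \frac{1081451}{4}$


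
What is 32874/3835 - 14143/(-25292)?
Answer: 885687613/96994820 ≈ 9.1313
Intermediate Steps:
32874/3835 - 14143/(-25292) = 32874*(1/3835) - 14143*(-1/25292) = 32874/3835 + 14143/25292 = 885687613/96994820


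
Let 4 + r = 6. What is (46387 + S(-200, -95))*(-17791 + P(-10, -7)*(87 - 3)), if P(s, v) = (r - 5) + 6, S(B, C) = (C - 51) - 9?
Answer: -810863048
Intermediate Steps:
r = 2 (r = -4 + 6 = 2)
S(B, C) = -60 + C (S(B, C) = (-51 + C) - 9 = -60 + C)
P(s, v) = 3 (P(s, v) = (2 - 5) + 6 = -3 + 6 = 3)
(46387 + S(-200, -95))*(-17791 + P(-10, -7)*(87 - 3)) = (46387 + (-60 - 95))*(-17791 + 3*(87 - 3)) = (46387 - 155)*(-17791 + 3*84) = 46232*(-17791 + 252) = 46232*(-17539) = -810863048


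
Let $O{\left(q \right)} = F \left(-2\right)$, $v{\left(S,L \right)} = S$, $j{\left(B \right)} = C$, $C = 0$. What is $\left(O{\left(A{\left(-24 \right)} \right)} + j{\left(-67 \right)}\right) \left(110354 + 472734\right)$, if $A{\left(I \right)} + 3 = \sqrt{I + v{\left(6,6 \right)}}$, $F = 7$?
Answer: $-8163232$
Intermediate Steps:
$j{\left(B \right)} = 0$
$A{\left(I \right)} = -3 + \sqrt{6 + I}$ ($A{\left(I \right)} = -3 + \sqrt{I + 6} = -3 + \sqrt{6 + I}$)
$O{\left(q \right)} = -14$ ($O{\left(q \right)} = 7 \left(-2\right) = -14$)
$\left(O{\left(A{\left(-24 \right)} \right)} + j{\left(-67 \right)}\right) \left(110354 + 472734\right) = \left(-14 + 0\right) \left(110354 + 472734\right) = \left(-14\right) 583088 = -8163232$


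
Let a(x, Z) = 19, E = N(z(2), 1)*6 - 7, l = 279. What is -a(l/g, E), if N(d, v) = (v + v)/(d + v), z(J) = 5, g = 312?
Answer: -19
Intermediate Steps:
N(d, v) = 2*v/(d + v) (N(d, v) = (2*v)/(d + v) = 2*v/(d + v))
E = -5 (E = (2*1/(5 + 1))*6 - 7 = (2*1/6)*6 - 7 = (2*1*(⅙))*6 - 7 = (⅓)*6 - 7 = 2 - 7 = -5)
-a(l/g, E) = -1*19 = -19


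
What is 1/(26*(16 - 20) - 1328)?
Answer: -1/1432 ≈ -0.00069832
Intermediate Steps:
1/(26*(16 - 20) - 1328) = 1/(26*(-4) - 1328) = 1/(-104 - 1328) = 1/(-1432) = -1/1432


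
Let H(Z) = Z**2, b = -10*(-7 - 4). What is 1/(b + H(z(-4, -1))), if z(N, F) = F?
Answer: 1/111 ≈ 0.0090090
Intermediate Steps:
b = 110 (b = -10*(-11) = 110)
1/(b + H(z(-4, -1))) = 1/(110 + (-1)**2) = 1/(110 + 1) = 1/111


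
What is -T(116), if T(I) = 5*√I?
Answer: -10*√29 ≈ -53.852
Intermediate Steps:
-T(116) = -5*√116 = -5*2*√29 = -10*√29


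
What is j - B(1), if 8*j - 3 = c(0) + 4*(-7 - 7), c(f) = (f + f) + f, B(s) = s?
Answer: -61/8 ≈ -7.6250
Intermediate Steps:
c(f) = 3*f (c(f) = 2*f + f = 3*f)
j = -53/8 (j = 3/8 + (3*0 + 4*(-7 - 7))/8 = 3/8 + (0 + 4*(-14))/8 = 3/8 + (0 - 56)/8 = 3/8 + (1/8)*(-56) = 3/8 - 7 = -53/8 ≈ -6.6250)
j - B(1) = -53/8 - 1*1 = -53/8 - 1 = -61/8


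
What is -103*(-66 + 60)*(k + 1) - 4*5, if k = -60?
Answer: -36482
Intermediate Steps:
-103*(-66 + 60)*(k + 1) - 4*5 = -103*(-66 + 60)*(-60 + 1) - 4*5 = -(-618)*(-59) - 20 = -103*354 - 20 = -36462 - 20 = -36482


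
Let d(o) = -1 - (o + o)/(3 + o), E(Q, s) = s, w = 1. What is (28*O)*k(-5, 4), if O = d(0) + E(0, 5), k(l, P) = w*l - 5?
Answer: -1120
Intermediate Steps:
k(l, P) = -5 + l (k(l, P) = 1*l - 5 = l - 5 = -5 + l)
d(o) = -1 - 2*o/(3 + o)
O = 4 (O = 3*(-1 - 1*0)/(3 + 0) + 5 = 3*(-1 + 0)/3 + 5 = 3*(⅓)*(-1) + 5 = -1 + 5 = 4)
(28*O)*k(-5, 4) = (28*4)*(-5 - 5) = 112*(-10) = -1120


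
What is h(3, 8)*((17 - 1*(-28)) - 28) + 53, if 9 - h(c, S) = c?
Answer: 155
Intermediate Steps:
h(c, S) = 9 - c
h(3, 8)*((17 - 1*(-28)) - 28) + 53 = (9 - 1*3)*((17 - 1*(-28)) - 28) + 53 = (9 - 3)*((17 + 28) - 28) + 53 = 6*(45 - 28) + 53 = 6*17 + 53 = 102 + 53 = 155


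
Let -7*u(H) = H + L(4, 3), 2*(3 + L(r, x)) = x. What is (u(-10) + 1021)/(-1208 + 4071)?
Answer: 14317/40082 ≈ 0.35719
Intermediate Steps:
L(r, x) = -3 + x/2
u(H) = 3/14 - H/7 (u(H) = -(H + (-3 + (½)*3))/7 = -(H + (-3 + 3/2))/7 = -(H - 3/2)/7 = -(-3/2 + H)/7 = 3/14 - H/7)
(u(-10) + 1021)/(-1208 + 4071) = ((3/14 - ⅐*(-10)) + 1021)/(-1208 + 4071) = ((3/14 + 10/7) + 1021)/2863 = (23/14 + 1021)*(1/2863) = (14317/14)*(1/2863) = 14317/40082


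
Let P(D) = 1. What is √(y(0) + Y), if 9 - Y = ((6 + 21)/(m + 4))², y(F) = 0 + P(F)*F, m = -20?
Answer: 15*√7/16 ≈ 2.4804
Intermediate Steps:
y(F) = F (y(F) = 0 + 1*F = 0 + F = F)
Y = 1575/256 (Y = 9 - ((6 + 21)/(-20 + 4))² = 9 - (27/(-16))² = 9 - (27*(-1/16))² = 9 - (-27/16)² = 9 - 1*729/256 = 9 - 729/256 = 1575/256 ≈ 6.1523)
√(y(0) + Y) = √(0 + 1575/256) = √(1575/256) = 15*√7/16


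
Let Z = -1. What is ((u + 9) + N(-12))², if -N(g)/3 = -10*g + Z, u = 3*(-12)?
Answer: 147456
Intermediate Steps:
u = -36
N(g) = 3 + 30*g (N(g) = -3*(-10*g - 1) = -3*(-1 - 10*g) = 3 + 30*g)
((u + 9) + N(-12))² = ((-36 + 9) + (3 + 30*(-12)))² = (-27 + (3 - 360))² = (-27 - 357)² = (-384)² = 147456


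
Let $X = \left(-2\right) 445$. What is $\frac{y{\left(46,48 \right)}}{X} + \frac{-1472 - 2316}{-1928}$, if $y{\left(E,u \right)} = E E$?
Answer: $- \frac{88541}{214490} \approx -0.4128$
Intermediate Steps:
$y{\left(E,u \right)} = E^{2}$
$X = -890$
$\frac{y{\left(46,48 \right)}}{X} + \frac{-1472 - 2316}{-1928} = \frac{46^{2}}{-890} + \frac{-1472 - 2316}{-1928} = 2116 \left(- \frac{1}{890}\right) + \left(-1472 - 2316\right) \left(- \frac{1}{1928}\right) = - \frac{1058}{445} - - \frac{947}{482} = - \frac{1058}{445} + \frac{947}{482} = - \frac{88541}{214490}$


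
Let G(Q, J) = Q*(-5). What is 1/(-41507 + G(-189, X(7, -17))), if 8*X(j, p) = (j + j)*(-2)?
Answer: -1/40562 ≈ -2.4654e-5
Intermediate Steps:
X(j, p) = -j/2 (X(j, p) = ((j + j)*(-2))/8 = ((2*j)*(-2))/8 = (-4*j)/8 = -j/2)
G(Q, J) = -5*Q
1/(-41507 + G(-189, X(7, -17))) = 1/(-41507 - 5*(-189)) = 1/(-41507 + 945) = 1/(-40562) = -1/40562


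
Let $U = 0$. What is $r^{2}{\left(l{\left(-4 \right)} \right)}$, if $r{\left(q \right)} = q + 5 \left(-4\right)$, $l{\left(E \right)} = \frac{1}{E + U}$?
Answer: $\frac{6561}{16} \approx 410.06$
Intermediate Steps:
$l{\left(E \right)} = \frac{1}{E}$ ($l{\left(E \right)} = \frac{1}{E + 0} = \frac{1}{E}$)
$r{\left(q \right)} = -20 + q$ ($r{\left(q \right)} = q - 20 = -20 + q$)
$r^{2}{\left(l{\left(-4 \right)} \right)} = \left(-20 + \frac{1}{-4}\right)^{2} = \left(-20 - \frac{1}{4}\right)^{2} = \left(- \frac{81}{4}\right)^{2} = \frac{6561}{16}$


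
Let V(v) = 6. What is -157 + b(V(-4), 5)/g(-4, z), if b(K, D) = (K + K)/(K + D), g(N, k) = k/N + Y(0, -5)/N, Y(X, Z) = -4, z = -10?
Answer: -12065/77 ≈ -156.69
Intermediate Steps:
g(N, k) = -4/N + k/N (g(N, k) = k/N - 4/N = -4/N + k/N)
b(K, D) = 2*K/(D + K) (b(K, D) = (2*K)/(D + K) = 2*K/(D + K))
-157 + b(V(-4), 5)/g(-4, z) = -157 + (2*6/(5 + 6))/(((-4 - 10)/(-4))) = -157 + (2*6/11)/((-1/4*(-14))) = -157 + (2*6*(1/11))/(7/2) = -157 + (12/11)*(2/7) = -157 + 24/77 = -12065/77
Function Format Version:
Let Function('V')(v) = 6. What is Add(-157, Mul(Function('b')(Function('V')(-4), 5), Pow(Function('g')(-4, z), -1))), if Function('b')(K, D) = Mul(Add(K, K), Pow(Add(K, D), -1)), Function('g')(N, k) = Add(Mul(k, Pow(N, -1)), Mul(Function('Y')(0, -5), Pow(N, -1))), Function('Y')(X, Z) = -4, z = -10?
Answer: Rational(-12065, 77) ≈ -156.69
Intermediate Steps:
Function('g')(N, k) = Add(Mul(-4, Pow(N, -1)), Mul(k, Pow(N, -1))) (Function('g')(N, k) = Add(Mul(k, Pow(N, -1)), Mul(-4, Pow(N, -1))) = Add(Mul(-4, Pow(N, -1)), Mul(k, Pow(N, -1))))
Function('b')(K, D) = Mul(2, K, Pow(Add(D, K), -1)) (Function('b')(K, D) = Mul(Mul(2, K), Pow(Add(D, K), -1)) = Mul(2, K, Pow(Add(D, K), -1)))
Add(-157, Mul(Function('b')(Function('V')(-4), 5), Pow(Function('g')(-4, z), -1))) = Add(-157, Mul(Mul(2, 6, Pow(Add(5, 6), -1)), Pow(Mul(Pow(-4, -1), Add(-4, -10)), -1))) = Add(-157, Mul(Mul(2, 6, Pow(11, -1)), Pow(Mul(Rational(-1, 4), -14), -1))) = Add(-157, Mul(Mul(2, 6, Rational(1, 11)), Pow(Rational(7, 2), -1))) = Add(-157, Mul(Rational(12, 11), Rational(2, 7))) = Add(-157, Rational(24, 77)) = Rational(-12065, 77)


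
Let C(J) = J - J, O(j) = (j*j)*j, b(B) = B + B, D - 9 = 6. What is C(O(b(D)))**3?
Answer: 0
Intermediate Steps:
D = 15 (D = 9 + 6 = 15)
b(B) = 2*B
O(j) = j**3 (O(j) = j**2*j = j**3)
C(J) = 0
C(O(b(D)))**3 = 0**3 = 0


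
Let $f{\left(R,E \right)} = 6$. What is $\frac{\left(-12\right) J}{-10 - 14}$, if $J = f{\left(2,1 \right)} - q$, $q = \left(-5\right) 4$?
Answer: $13$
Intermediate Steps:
$q = -20$
$J = 26$ ($J = 6 - -20 = 6 + 20 = 26$)
$\frac{\left(-12\right) J}{-10 - 14} = \frac{\left(-12\right) 26}{-10 - 14} = - \frac{312}{-24} = \left(-312\right) \left(- \frac{1}{24}\right) = 13$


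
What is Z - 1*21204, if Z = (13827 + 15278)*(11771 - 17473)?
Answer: -165977914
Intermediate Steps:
Z = -165956710 (Z = 29105*(-5702) = -165956710)
Z - 1*21204 = -165956710 - 1*21204 = -165956710 - 21204 = -165977914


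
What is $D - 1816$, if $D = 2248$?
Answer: $432$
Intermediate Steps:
$D - 1816 = 2248 - 1816 = 432$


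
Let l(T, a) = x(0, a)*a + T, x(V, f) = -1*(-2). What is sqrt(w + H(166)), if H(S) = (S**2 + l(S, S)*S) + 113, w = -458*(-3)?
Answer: sqrt(111711) ≈ 334.23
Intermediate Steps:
x(V, f) = 2
w = 1374
l(T, a) = T + 2*a (l(T, a) = 2*a + T = T + 2*a)
H(S) = 113 + 4*S**2 (H(S) = (S**2 + (S + 2*S)*S) + 113 = (S**2 + (3*S)*S) + 113 = (S**2 + 3*S**2) + 113 = 4*S**2 + 113 = 113 + 4*S**2)
sqrt(w + H(166)) = sqrt(1374 + (113 + 4*166**2)) = sqrt(1374 + (113 + 4*27556)) = sqrt(1374 + (113 + 110224)) = sqrt(1374 + 110337) = sqrt(111711)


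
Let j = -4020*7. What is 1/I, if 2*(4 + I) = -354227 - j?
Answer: -2/326095 ≈ -6.1332e-6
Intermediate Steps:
j = -28140
I = -326095/2 (I = -4 + (-354227 - 1*(-28140))/2 = -4 + (-354227 + 28140)/2 = -4 + (½)*(-326087) = -4 - 326087/2 = -326095/2 ≈ -1.6305e+5)
1/I = 1/(-326095/2) = -2/326095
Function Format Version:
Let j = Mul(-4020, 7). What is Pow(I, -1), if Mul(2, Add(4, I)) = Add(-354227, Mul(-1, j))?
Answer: Rational(-2, 326095) ≈ -6.1332e-6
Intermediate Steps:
j = -28140
I = Rational(-326095, 2) (I = Add(-4, Mul(Rational(1, 2), Add(-354227, Mul(-1, -28140)))) = Add(-4, Mul(Rational(1, 2), Add(-354227, 28140))) = Add(-4, Mul(Rational(1, 2), -326087)) = Add(-4, Rational(-326087, 2)) = Rational(-326095, 2) ≈ -1.6305e+5)
Pow(I, -1) = Pow(Rational(-326095, 2), -1) = Rational(-2, 326095)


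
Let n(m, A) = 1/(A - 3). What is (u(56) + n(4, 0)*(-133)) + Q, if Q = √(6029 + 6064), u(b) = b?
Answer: 301/3 + √12093 ≈ 210.30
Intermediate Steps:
n(m, A) = 1/(-3 + A)
Q = √12093 ≈ 109.97
(u(56) + n(4, 0)*(-133)) + Q = (56 - 133/(-3 + 0)) + √12093 = (56 - 133/(-3)) + √12093 = (56 - ⅓*(-133)) + √12093 = (56 + 133/3) + √12093 = 301/3 + √12093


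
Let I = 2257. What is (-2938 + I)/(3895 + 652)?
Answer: -681/4547 ≈ -0.14977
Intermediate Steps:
(-2938 + I)/(3895 + 652) = (-2938 + 2257)/(3895 + 652) = -681/4547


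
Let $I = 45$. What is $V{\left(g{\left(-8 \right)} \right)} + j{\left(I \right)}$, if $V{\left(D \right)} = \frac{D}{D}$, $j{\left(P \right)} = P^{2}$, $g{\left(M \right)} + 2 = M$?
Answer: $2026$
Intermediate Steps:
$g{\left(M \right)} = -2 + M$
$V{\left(D \right)} = 1$
$V{\left(g{\left(-8 \right)} \right)} + j{\left(I \right)} = 1 + 45^{2} = 1 + 2025 = 2026$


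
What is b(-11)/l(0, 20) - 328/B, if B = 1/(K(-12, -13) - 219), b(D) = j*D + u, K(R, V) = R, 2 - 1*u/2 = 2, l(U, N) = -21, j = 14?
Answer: 227326/3 ≈ 75775.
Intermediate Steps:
u = 0 (u = 4 - 2*2 = 4 - 4 = 0)
b(D) = 14*D (b(D) = 14*D + 0 = 14*D)
B = -1/231 (B = 1/(-12 - 219) = 1/(-231) = -1/231 ≈ -0.0043290)
b(-11)/l(0, 20) - 328/B = (14*(-11))/(-21) - 328/(-1/231) = -154*(-1/21) - 328*(-231) = 22/3 + 75768 = 227326/3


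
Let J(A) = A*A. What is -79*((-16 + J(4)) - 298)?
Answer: 23542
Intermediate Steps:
J(A) = A²
-79*((-16 + J(4)) - 298) = -79*((-16 + 4²) - 298) = -79*((-16 + 16) - 298) = -79*(0 - 298) = -79*(-298) = 23542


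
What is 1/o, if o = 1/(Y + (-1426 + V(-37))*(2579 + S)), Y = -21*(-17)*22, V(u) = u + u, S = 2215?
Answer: -7183146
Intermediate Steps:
V(u) = 2*u
Y = 7854 (Y = 357*22 = 7854)
o = -1/7183146 (o = 1/(7854 + (-1426 + 2*(-37))*(2579 + 2215)) = 1/(7854 + (-1426 - 74)*4794) = 1/(7854 - 1500*4794) = 1/(7854 - 7191000) = 1/(-7183146) = -1/7183146 ≈ -1.3921e-7)
1/o = 1/(-1/7183146) = -7183146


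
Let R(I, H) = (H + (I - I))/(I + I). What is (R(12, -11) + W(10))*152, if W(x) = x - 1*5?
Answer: 2071/3 ≈ 690.33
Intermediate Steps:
R(I, H) = H/(2*I) (R(I, H) = (H + 0)/((2*I)) = H*(1/(2*I)) = H/(2*I))
W(x) = -5 + x (W(x) = x - 5 = -5 + x)
(R(12, -11) + W(10))*152 = ((½)*(-11)/12 + (-5 + 10))*152 = ((½)*(-11)*(1/12) + 5)*152 = (-11/24 + 5)*152 = (109/24)*152 = 2071/3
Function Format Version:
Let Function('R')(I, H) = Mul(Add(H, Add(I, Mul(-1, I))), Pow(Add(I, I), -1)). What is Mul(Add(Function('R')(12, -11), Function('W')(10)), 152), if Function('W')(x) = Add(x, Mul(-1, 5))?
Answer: Rational(2071, 3) ≈ 690.33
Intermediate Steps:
Function('R')(I, H) = Mul(Rational(1, 2), H, Pow(I, -1)) (Function('R')(I, H) = Mul(Add(H, 0), Pow(Mul(2, I), -1)) = Mul(H, Mul(Rational(1, 2), Pow(I, -1))) = Mul(Rational(1, 2), H, Pow(I, -1)))
Function('W')(x) = Add(-5, x) (Function('W')(x) = Add(x, -5) = Add(-5, x))
Mul(Add(Function('R')(12, -11), Function('W')(10)), 152) = Mul(Add(Mul(Rational(1, 2), -11, Pow(12, -1)), Add(-5, 10)), 152) = Mul(Add(Mul(Rational(1, 2), -11, Rational(1, 12)), 5), 152) = Mul(Add(Rational(-11, 24), 5), 152) = Mul(Rational(109, 24), 152) = Rational(2071, 3)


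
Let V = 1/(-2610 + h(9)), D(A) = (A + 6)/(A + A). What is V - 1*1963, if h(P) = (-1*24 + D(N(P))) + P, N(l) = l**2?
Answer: -278198377/141721 ≈ -1963.0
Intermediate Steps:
D(A) = (6 + A)/(2*A) (D(A) = (6 + A)/((2*A)) = (6 + A)*(1/(2*A)) = (6 + A)/(2*A))
h(P) = -24 + P + (6 + P**2)/(2*P**2) (h(P) = (-1*24 + (6 + P**2)/(2*(P**2))) + P = (-24 + (6 + P**2)/(2*P**2)) + P = -24 + P + (6 + P**2)/(2*P**2))
V = -54/141721 (V = 1/(-2610 + (-47/2 + 9 + 3/9**2)) = 1/(-2610 + (-47/2 + 9 + 3*(1/81))) = 1/(-2610 + (-47/2 + 9 + 1/27)) = 1/(-2610 - 781/54) = 1/(-141721/54) = -54/141721 ≈ -0.00038103)
V - 1*1963 = -54/141721 - 1*1963 = -54/141721 - 1963 = -278198377/141721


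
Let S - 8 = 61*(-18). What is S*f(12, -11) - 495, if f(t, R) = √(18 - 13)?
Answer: -495 - 1090*√5 ≈ -2932.3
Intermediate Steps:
f(t, R) = √5
S = -1090 (S = 8 + 61*(-18) = 8 - 1098 = -1090)
S*f(12, -11) - 495 = -1090*√5 - 495 = -495 - 1090*√5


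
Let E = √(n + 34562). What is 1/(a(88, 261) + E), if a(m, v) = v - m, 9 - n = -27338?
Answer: -173/31980 + √61909/31980 ≈ 0.0023707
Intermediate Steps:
n = 27347 (n = 9 - 1*(-27338) = 9 + 27338 = 27347)
E = √61909 (E = √(27347 + 34562) = √61909 ≈ 248.82)
1/(a(88, 261) + E) = 1/((261 - 1*88) + √61909) = 1/((261 - 88) + √61909) = 1/(173 + √61909)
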